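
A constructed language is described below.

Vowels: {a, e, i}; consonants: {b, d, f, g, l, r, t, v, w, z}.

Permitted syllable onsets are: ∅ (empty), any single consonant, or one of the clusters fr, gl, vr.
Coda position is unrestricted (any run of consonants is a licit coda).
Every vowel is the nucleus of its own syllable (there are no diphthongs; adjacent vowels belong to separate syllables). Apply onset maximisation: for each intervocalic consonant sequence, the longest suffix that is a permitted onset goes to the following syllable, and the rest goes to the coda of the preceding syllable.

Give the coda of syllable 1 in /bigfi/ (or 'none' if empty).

g

Vowels present: i, i; each is a nucleus, giving 2 syllables.
V1 /i/ – V2 /i/: /gf/ — longest licit onset from the right is /f/, leaving /g/ as coda.
So the parse is big.fi.
Syllable 1 is /big/: onset /b/, nucleus /i/, coda /g/.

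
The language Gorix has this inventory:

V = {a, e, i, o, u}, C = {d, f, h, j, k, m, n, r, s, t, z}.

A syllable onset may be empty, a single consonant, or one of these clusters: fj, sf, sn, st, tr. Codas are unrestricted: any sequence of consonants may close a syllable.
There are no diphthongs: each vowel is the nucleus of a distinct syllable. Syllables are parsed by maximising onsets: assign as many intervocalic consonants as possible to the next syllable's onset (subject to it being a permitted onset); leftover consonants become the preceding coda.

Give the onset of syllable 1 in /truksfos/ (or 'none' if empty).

Nuclei (vowels): u, o → 2 syllables.
/u…o/ gap (V1→V2): cluster /ksf/ — the longest permitted-onset suffix is /sf/; onset = /sf/, preceding coda = /k/.
So the parse is truk.sfos.
Syllable 1 is /truk/: onset /tr/, nucleus /u/, coda /k/.

tr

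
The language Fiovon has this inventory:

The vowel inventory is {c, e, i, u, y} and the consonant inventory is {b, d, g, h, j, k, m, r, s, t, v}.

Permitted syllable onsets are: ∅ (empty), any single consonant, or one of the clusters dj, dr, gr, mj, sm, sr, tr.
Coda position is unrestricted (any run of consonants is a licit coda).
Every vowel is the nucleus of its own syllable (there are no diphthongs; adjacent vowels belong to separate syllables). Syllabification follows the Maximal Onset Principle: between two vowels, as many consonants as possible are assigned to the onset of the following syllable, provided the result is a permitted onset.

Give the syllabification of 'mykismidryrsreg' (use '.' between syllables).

Nuclei (vowels): y, i, i, y, e → 5 syllables.
Between /y/ (V1) and /i/ (V2): /k/ is a single consonant, so it becomes the next onset.
Between /i/ (V2) and /i/ (V3): cluster /sm/ — /sm/ is itself a permitted onset, so the whole cluster goes right; preceding coda = ∅.
Between /i/ (V3) and /y/ (V4): /dr/ — entire cluster is a permitted onset → onset /dr/, coda ∅.
Between /y/ (V4) and /e/ (V5): cluster /rsr/ — the longest permitted-onset suffix is /sr/; onset = /sr/, preceding coda = /r/.

my.ki.smi.dryr.sreg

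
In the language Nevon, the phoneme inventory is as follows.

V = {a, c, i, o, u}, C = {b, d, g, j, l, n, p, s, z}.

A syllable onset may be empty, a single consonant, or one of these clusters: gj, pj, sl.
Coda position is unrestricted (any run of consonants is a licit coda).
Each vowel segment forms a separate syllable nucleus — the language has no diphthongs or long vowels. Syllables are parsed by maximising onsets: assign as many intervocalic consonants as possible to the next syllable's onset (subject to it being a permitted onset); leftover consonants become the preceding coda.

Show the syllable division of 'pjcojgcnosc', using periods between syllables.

pjc.oj.gc.no.sc

Nuclei (vowels): c, o, c, o, c → 5 syllables.
/c…o/ gap (V1→V2): no consonants, so the boundary falls immediately after /c/.
/o…c/ gap (V2→V3): cluster /jg/ — the longest permitted-onset suffix is /g/; onset = /g/, preceding coda = /j/.
/c…o/ gap (V3→V4): /n/ is a single consonant, so it becomes the next onset.
/o…c/ gap (V4→V5): just /s/ — single C goes to the following onset.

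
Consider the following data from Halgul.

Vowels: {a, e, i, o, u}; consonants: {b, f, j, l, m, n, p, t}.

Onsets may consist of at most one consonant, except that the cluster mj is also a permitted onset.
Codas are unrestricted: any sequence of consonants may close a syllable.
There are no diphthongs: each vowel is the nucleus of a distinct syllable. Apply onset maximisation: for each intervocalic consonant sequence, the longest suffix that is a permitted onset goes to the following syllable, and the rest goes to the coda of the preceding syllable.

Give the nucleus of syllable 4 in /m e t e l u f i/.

Vowels present: e, e, u, i; each is a nucleus, giving 4 syllables.
The fourth nucleus (vowel 4 from the left) is /i/.

i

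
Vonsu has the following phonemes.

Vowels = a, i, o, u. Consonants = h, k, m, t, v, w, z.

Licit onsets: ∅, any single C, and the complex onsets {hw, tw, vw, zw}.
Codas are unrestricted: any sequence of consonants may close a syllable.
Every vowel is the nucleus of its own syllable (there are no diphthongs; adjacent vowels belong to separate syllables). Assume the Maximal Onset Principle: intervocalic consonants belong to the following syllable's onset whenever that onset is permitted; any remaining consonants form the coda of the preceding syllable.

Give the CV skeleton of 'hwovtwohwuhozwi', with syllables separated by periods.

CCVC.CCV.CCV.CV.CCV

Nuclei (vowels): o, o, u, o, i → 5 syllables.
Between /o/ (V1) and /o/ (V2): /vtw/ splits as /v/ + /tw/ (/tw/ is the longest suffix that is a licit onset).
Between /o/ (V2) and /u/ (V3): /hw/ — entire cluster is a permitted onset → onset /hw/, coda ∅.
Between /u/ (V3) and /o/ (V4): just /h/ — single C goes to the following onset.
Between /o/ (V4) and /i/ (V5): /zw/ — entire cluster is a permitted onset → onset /zw/, coda ∅.
Result: hwov.two.hwu.ho.zwi.
Mapping each syllable to C/V: /hwov/ → CCVC, /two/ → CCV, /hwu/ → CCV, /ho/ → CV, /zwi/ → CCV.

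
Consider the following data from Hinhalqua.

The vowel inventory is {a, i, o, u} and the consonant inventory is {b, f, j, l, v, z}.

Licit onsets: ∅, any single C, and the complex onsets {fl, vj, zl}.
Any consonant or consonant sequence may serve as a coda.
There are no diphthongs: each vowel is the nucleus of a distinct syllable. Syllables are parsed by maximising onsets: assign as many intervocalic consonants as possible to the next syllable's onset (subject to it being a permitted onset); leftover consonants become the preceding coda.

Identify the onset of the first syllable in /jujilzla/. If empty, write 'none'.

j

Vowels present: u, i, a; each is a nucleus, giving 3 syllables.
Between /u/ (V1) and /i/ (V2): just /j/ — single C goes to the following onset.
Between /i/ (V2) and /a/ (V3): /lzl/ — longest licit onset from the right is /zl/, leaving /l/ as coda.
Syllabification: ju.jil.zla.
Syllable 1 is /ju/: onset /j/, nucleus /u/, coda ∅.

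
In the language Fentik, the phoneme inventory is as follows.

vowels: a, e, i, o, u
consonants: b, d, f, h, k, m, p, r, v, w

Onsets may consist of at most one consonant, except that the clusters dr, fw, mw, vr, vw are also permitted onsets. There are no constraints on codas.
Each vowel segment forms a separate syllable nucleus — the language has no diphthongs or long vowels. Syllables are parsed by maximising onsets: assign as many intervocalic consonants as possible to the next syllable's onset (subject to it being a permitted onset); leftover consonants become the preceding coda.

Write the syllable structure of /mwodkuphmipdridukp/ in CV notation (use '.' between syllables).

CCVC.CVCC.CVC.CCV.CVCC

Nuclei (vowels): o, u, i, i, u → 5 syllables.
σ1/σ2 boundary: cluster /dk/ — the longest permitted-onset suffix is /k/; onset = /k/, preceding coda = /d/.
σ2/σ3 boundary: /phm/ splits as /ph/ + /m/ (/m/ is the longest suffix that is a licit onset).
σ3/σ4 boundary: /pdr/ splits as /p/ + /dr/ (/dr/ is the longest suffix that is a licit onset).
σ4/σ5 boundary: just /d/ — single C goes to the following onset.
Result: mwod.kuph.mip.dri.dukp.
Mapping each syllable to C/V: /mwod/ → CCVC, /kuph/ → CVCC, /mip/ → CVC, /dri/ → CCV, /dukp/ → CVCC.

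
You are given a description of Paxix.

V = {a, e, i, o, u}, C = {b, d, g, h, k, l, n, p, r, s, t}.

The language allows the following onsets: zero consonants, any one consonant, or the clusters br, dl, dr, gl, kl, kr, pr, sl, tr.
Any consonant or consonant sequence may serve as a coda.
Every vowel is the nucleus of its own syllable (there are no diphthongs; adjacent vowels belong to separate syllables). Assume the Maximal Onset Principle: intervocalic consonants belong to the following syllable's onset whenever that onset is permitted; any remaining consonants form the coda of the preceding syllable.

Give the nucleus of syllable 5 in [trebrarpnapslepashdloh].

The vowels are e, a, a, e, a, o — 6 nuclei, so 6 syllables.
The fifth nucleus (vowel 5 from the left) is /a/.

a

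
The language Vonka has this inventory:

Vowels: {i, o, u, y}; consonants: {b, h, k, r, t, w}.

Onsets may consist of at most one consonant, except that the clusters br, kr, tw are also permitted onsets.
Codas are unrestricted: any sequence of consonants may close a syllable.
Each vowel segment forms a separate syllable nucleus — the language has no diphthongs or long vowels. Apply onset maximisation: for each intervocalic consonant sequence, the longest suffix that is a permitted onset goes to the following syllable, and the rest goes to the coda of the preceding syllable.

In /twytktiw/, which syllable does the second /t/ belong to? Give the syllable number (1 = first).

1

The vowels are y, i — 2 nuclei, so 2 syllables.
σ1/σ2 boundary: cluster /tkt/ — the longest permitted-onset suffix is /t/; onset = /t/, preceding coda = /tk/.
Syllabification: twytk.tiw.
The second /t/ is in the coda of syllable 1 (/twytk/).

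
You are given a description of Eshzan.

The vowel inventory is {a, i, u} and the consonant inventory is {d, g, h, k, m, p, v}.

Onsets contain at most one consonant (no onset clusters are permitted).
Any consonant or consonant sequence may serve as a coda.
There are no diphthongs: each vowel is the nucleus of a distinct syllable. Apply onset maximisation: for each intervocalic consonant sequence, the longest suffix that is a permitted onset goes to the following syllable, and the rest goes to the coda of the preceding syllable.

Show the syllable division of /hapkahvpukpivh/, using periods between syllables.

hap.kahv.puk.pivh

The vowels are a, a, u, i — 4 nuclei, so 4 syllables.
σ1/σ2 boundary: /pk/; trying suffixes from longest down, /k/ is the first permitted one, so coda /p/ | onset /k/.
σ2/σ3 boundary: cluster /hvp/ — the longest permitted-onset suffix is /p/; onset = /p/, preceding coda = /hv/.
σ3/σ4 boundary: /kp/ — longest licit onset from the right is /p/, leaving /k/ as coda.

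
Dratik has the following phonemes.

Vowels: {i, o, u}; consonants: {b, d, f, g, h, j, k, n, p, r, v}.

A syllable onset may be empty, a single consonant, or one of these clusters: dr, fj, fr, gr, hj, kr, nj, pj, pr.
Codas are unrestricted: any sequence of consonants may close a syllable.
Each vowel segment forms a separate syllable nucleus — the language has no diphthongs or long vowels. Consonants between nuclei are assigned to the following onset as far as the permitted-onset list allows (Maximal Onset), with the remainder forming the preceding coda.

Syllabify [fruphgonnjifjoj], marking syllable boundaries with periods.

The vowels are u, o, i, o — 4 nuclei, so 4 syllables.
Between /u/ (V1) and /o/ (V2): cluster /phg/ — the longest permitted-onset suffix is /g/; onset = /g/, preceding coda = /ph/.
Between /o/ (V2) and /i/ (V3): cluster /nnj/ — the longest permitted-onset suffix is /nj/; onset = /nj/, preceding coda = /n/.
Between /i/ (V3) and /o/ (V4): cluster /fj/ — /fj/ is itself a permitted onset, so the whole cluster goes right; preceding coda = ∅.

fruph.gon.nji.fjoj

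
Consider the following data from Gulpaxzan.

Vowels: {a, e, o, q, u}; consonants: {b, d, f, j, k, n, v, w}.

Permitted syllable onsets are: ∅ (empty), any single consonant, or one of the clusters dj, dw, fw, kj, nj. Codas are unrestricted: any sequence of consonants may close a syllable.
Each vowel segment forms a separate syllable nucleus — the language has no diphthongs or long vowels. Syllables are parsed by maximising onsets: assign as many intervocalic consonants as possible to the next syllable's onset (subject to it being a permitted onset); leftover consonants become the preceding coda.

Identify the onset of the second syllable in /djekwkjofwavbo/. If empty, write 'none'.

kj

The vowels are e, o, a, o — 4 nuclei, so 4 syllables.
V1 /e/ – V2 /o/: /kwkj/ — longest licit onset from the right is /kj/, leaving /kw/ as coda.
V2 /o/ – V3 /a/: /fw/ is a licit onset in full, so it all attaches to the next syllable.
V3 /a/ – V4 /o/: /vb/ — longest licit onset from the right is /b/, leaving /v/ as coda.
Result: djekw.kjo.fwav.bo.
Syllable 2 is /kjo/: onset /kj/, nucleus /o/, coda ∅.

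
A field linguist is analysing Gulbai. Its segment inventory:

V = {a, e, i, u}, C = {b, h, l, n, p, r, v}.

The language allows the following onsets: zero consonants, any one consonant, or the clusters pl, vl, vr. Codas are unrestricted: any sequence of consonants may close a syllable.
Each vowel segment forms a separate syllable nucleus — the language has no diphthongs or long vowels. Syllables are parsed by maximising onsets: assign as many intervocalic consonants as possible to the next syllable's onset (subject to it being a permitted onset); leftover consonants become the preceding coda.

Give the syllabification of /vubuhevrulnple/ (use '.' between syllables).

vu.bu.he.vruln.ple

The vowels are u, u, e, u, e — 5 nuclei, so 5 syllables.
V1 /u/ – V2 /u/: just /b/ — single C goes to the following onset.
V2 /u/ – V3 /e/: /h/ is a single consonant, so it becomes the next onset.
V3 /e/ – V4 /u/: cluster /vr/ — /vr/ is itself a permitted onset, so the whole cluster goes right; preceding coda = ∅.
V4 /u/ – V5 /e/: /lnpl/; trying suffixes from longest down, /pl/ is the first permitted one, so coda /ln/ | onset /pl/.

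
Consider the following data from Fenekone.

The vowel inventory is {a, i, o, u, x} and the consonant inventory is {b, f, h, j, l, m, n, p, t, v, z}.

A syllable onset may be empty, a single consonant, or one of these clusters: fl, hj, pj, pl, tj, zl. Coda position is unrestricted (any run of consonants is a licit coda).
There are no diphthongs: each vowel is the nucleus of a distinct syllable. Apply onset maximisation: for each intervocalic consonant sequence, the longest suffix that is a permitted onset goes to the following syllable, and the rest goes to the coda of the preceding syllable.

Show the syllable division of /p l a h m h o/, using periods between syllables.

plahm.ho

The vowels are a, o — 2 nuclei, so 2 syllables.
σ1/σ2 boundary: /hmh/; trying suffixes from longest down, /h/ is the first permitted one, so coda /hm/ | onset /h/.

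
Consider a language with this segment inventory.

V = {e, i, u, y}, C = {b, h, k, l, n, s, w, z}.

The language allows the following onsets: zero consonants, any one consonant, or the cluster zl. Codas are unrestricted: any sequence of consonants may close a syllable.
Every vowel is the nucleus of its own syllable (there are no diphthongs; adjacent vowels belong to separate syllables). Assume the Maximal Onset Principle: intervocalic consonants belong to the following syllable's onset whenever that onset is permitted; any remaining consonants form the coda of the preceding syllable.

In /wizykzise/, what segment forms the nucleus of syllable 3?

The vowels are i, y, i, e — 4 nuclei, so 4 syllables.
The third nucleus (vowel 3 from the left) is /i/.

i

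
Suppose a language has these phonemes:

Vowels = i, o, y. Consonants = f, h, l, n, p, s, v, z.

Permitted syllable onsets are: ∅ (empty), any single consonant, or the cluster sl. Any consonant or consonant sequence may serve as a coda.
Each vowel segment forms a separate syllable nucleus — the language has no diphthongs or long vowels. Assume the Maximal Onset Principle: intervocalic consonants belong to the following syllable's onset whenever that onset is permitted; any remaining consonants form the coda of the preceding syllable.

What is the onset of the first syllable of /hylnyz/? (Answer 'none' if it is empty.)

The vowels are y, y — 2 nuclei, so 2 syllables.
σ1/σ2 boundary: /ln/ — longest licit onset from the right is /n/, leaving /l/ as coda.
Putting it together: hyl.nyz.
Syllable 1 is /hyl/: onset /h/, nucleus /y/, coda /l/.

h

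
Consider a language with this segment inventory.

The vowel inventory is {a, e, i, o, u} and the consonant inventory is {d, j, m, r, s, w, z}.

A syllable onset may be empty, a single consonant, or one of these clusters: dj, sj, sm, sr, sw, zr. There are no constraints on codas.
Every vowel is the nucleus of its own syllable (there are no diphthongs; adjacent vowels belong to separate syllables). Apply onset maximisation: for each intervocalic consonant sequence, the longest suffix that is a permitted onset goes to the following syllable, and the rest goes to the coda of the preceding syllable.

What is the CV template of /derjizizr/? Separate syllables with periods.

Nuclei (vowels): e, i, i → 3 syllables.
V1 /e/ – V2 /i/: /rj/ — longest licit onset from the right is /j/, leaving /r/ as coda.
V2 /i/ – V3 /i/: just /z/ — single C goes to the following onset.
Putting it together: der.ji.zizr.
Mapping each syllable to C/V: /der/ → CVC, /ji/ → CV, /zizr/ → CVCC.

CVC.CV.CVCC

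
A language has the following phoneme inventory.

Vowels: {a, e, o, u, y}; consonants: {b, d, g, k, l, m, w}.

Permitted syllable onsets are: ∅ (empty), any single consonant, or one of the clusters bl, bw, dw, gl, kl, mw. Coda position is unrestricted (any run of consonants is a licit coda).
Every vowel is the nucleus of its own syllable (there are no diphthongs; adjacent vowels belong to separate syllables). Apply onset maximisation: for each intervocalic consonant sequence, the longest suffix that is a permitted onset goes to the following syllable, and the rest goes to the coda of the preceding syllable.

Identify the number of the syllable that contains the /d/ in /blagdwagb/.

2

The vowels are a, a — 2 nuclei, so 2 syllables.
/a…a/ gap (V1→V2): cluster /gdw/ — the longest permitted-onset suffix is /dw/; onset = /dw/, preceding coda = /g/.
So the parse is blag.dwagb.
The /d/ is in the onset of syllable 2 (/dwagb/).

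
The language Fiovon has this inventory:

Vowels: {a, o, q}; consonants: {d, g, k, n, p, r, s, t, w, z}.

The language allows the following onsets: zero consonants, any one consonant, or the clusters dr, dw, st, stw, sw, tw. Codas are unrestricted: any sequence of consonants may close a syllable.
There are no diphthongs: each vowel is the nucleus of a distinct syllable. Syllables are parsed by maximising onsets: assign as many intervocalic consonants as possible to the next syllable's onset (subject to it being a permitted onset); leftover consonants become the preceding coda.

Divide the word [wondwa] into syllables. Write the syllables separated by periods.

The vowels are o, a — 2 nuclei, so 2 syllables.
/o…a/ gap (V1→V2): cluster /ndw/ — the longest permitted-onset suffix is /dw/; onset = /dw/, preceding coda = /n/.

won.dwa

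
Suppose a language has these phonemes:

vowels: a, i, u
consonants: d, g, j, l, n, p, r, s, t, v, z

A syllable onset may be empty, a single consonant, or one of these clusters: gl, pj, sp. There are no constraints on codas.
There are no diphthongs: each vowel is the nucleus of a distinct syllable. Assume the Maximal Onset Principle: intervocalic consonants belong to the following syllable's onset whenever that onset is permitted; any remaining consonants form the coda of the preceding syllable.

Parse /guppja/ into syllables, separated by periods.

Vowels present: u, a; each is a nucleus, giving 2 syllables.
/u…a/ gap (V1→V2): cluster /ppj/ — the longest permitted-onset suffix is /pj/; onset = /pj/, preceding coda = /p/.

gup.pja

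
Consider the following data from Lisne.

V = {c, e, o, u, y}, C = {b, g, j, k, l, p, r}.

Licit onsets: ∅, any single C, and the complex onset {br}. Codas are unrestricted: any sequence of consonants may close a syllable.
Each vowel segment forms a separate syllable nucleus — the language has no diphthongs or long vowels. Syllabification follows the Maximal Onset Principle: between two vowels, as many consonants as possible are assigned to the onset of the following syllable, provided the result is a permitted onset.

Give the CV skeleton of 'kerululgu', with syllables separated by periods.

CV.CV.CVC.CV

The vowels are e, u, u, u — 4 nuclei, so 4 syllables.
σ1/σ2 boundary: just /r/ — single C goes to the following onset.
σ2/σ3 boundary: /l/ → onset of the next syllable (single consonants are always licit onsets).
σ3/σ4 boundary: /lg/ splits as /l/ + /g/ (/g/ is the longest suffix that is a licit onset).
Putting it together: ke.ru.lul.gu.
Mapping each syllable to C/V: /ke/ → CV, /ru/ → CV, /lul/ → CVC, /gu/ → CV.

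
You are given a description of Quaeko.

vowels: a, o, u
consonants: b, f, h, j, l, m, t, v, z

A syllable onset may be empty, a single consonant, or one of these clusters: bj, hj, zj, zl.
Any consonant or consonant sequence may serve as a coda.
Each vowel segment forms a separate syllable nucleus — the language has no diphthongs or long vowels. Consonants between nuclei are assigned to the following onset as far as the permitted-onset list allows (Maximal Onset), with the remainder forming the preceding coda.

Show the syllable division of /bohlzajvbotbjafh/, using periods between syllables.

bohl.zajv.bot.bjafh

Nuclei (vowels): o, a, o, a → 4 syllables.
/o…a/ gap (V1→V2): cluster /hlz/ — the longest permitted-onset suffix is /z/; onset = /z/, preceding coda = /hl/.
/a…o/ gap (V2→V3): /jvb/; trying suffixes from longest down, /b/ is the first permitted one, so coda /jv/ | onset /b/.
/o…a/ gap (V3→V4): cluster /tbj/ — the longest permitted-onset suffix is /bj/; onset = /bj/, preceding coda = /t/.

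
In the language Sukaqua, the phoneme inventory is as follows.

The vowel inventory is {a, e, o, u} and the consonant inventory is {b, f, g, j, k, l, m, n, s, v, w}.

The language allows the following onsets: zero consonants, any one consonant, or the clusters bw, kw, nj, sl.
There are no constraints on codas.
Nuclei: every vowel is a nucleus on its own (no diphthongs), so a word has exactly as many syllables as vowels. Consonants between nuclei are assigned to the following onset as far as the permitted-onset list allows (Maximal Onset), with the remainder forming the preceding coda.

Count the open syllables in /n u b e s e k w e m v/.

3

The vowels are u, e, e, e — 4 nuclei, so 4 syllables.
Between /u/ (V1) and /e/ (V2): /b/ is a single consonant, so it becomes the next onset.
Between /e/ (V2) and /e/ (V3): /s/ → onset of the next syllable (single consonants are always licit onsets).
Between /e/ (V3) and /e/ (V4): cluster /kw/ — /kw/ is itself a permitted onset, so the whole cluster goes right; preceding coda = ∅.
So the parse is nu.be.se.kwemv.
Classifying each syllable: /nu/ (open), /be/ (open), /se/ (open), /kwemv/ (closed).
Open syllables: 3.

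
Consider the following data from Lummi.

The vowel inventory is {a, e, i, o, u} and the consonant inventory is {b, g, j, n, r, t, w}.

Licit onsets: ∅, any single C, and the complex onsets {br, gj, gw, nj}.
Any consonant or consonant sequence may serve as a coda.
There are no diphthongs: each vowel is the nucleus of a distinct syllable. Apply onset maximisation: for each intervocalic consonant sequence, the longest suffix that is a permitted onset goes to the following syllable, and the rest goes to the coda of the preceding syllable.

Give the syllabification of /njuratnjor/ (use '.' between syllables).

nju.rat.njor

Nuclei (vowels): u, a, o → 3 syllables.
/u…a/ gap (V1→V2): /r/ is a single consonant, so it becomes the next onset.
/a…o/ gap (V2→V3): cluster /tnj/ — the longest permitted-onset suffix is /nj/; onset = /nj/, preceding coda = /t/.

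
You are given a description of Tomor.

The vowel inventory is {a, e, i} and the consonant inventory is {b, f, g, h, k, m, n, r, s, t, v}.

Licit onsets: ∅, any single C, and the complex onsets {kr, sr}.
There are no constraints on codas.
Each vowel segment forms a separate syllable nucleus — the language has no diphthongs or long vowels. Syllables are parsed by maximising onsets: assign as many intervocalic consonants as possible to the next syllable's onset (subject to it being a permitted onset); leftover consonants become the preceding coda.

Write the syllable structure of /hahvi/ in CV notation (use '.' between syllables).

Nuclei (vowels): a, i → 2 syllables.
Between /a/ (V1) and /i/ (V2): /hv/ splits as /h/ + /v/ (/v/ is the longest suffix that is a licit onset).
Putting it together: hah.vi.
Mapping each syllable to C/V: /hah/ → CVC, /vi/ → CV.

CVC.CV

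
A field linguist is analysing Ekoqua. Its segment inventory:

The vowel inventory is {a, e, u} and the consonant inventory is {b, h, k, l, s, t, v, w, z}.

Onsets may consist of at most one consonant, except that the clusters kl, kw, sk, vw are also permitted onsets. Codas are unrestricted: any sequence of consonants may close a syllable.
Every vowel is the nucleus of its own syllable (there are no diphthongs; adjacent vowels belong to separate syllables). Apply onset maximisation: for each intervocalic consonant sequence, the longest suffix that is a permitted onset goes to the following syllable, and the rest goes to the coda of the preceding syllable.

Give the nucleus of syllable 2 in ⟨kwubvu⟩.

The vowels are u, u — 2 nuclei, so 2 syllables.
The second nucleus (vowel 2 from the left) is /u/.

u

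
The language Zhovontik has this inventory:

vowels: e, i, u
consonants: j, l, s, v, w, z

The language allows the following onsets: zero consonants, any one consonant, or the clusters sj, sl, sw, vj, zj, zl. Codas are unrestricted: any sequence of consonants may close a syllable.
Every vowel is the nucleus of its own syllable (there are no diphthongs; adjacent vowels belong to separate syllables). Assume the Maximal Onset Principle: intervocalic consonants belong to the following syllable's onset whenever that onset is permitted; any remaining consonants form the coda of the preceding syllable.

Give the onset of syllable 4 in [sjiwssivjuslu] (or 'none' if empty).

sl

Nuclei (vowels): i, i, u, u → 4 syllables.
/i…i/ gap (V1→V2): /wss/ splits as /ws/ + /s/ (/s/ is the longest suffix that is a licit onset).
/i…u/ gap (V2→V3): cluster /vj/ — /vj/ is itself a permitted onset, so the whole cluster goes right; preceding coda = ∅.
/u…u/ gap (V3→V4): /sl/ is a licit onset in full, so it all attaches to the next syllable.
So the parse is sjiws.si.vju.slu.
Syllable 4 is /slu/: onset /sl/, nucleus /u/, coda ∅.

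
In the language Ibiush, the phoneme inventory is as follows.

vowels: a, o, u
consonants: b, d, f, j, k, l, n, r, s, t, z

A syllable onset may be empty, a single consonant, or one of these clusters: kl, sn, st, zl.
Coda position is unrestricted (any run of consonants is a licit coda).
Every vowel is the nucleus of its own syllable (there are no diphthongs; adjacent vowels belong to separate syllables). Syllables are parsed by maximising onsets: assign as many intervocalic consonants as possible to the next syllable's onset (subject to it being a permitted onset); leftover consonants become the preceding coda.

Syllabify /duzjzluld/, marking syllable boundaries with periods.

duzj.zluld

The vowels are u, u — 2 nuclei, so 2 syllables.
Between /u/ (V1) and /u/ (V2): /zjzl/ — longest licit onset from the right is /zl/, leaving /zj/ as coda.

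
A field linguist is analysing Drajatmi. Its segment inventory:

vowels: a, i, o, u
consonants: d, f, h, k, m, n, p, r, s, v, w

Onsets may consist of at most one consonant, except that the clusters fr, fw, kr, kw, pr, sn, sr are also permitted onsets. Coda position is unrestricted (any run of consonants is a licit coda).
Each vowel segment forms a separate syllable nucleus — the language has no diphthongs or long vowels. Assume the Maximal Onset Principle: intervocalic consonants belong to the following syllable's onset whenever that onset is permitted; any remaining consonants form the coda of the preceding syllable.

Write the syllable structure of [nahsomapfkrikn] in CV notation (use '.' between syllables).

CVC.CV.CVCC.CCVCC

The vowels are a, o, a, i — 4 nuclei, so 4 syllables.
σ1/σ2 boundary: /hs/ — longest licit onset from the right is /s/, leaving /h/ as coda.
σ2/σ3 boundary: just /m/ — single C goes to the following onset.
σ3/σ4 boundary: /pfkr/ splits as /pf/ + /kr/ (/kr/ is the longest suffix that is a licit onset).
So the parse is nah.so.mapf.krikn.
Mapping each syllable to C/V: /nah/ → CVC, /so/ → CV, /mapf/ → CVCC, /krikn/ → CCVCC.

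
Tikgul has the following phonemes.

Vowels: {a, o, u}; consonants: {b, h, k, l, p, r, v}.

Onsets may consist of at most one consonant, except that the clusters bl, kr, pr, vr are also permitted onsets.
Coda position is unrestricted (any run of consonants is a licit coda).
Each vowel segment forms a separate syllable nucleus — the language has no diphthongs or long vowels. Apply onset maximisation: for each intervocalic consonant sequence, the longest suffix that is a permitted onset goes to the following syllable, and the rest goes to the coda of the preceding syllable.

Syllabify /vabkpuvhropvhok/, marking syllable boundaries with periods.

Vowels present: a, u, o, o; each is a nucleus, giving 4 syllables.
V1 /a/ – V2 /u/: /bkp/; trying suffixes from longest down, /p/ is the first permitted one, so coda /bk/ | onset /p/.
V2 /u/ – V3 /o/: /vhr/; trying suffixes from longest down, /r/ is the first permitted one, so coda /vh/ | onset /r/.
V3 /o/ – V4 /o/: /pvh/ — longest licit onset from the right is /h/, leaving /pv/ as coda.

vabk.puvh.ropv.hok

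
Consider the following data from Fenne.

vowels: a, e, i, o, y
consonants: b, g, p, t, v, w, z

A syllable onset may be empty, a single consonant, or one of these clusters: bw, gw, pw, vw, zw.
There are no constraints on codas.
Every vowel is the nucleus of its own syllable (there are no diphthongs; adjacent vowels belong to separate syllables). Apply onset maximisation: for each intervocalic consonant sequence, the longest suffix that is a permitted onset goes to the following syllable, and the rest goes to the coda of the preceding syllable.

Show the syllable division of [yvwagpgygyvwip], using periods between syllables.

Nuclei (vowels): y, a, y, y, i → 5 syllables.
σ1/σ2 boundary: /vw/ is a licit onset in full, so it all attaches to the next syllable.
σ2/σ3 boundary: /gpg/ — longest licit onset from the right is /g/, leaving /gp/ as coda.
σ3/σ4 boundary: /g/ is a single consonant, so it becomes the next onset.
σ4/σ5 boundary: /vw/ — entire cluster is a permitted onset → onset /vw/, coda ∅.

y.vwagp.gy.gy.vwip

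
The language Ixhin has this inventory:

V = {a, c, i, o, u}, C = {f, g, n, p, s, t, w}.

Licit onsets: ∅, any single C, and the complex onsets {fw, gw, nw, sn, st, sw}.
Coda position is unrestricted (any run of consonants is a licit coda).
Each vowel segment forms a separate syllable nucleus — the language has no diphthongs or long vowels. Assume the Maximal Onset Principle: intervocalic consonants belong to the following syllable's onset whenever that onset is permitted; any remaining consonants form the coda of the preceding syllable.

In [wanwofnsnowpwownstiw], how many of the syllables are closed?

Nuclei (vowels): a, o, o, o, i → 5 syllables.
Between /a/ (V1) and /o/ (V2): cluster /nw/ — /nw/ is itself a permitted onset, so the whole cluster goes right; preceding coda = ∅.
Between /o/ (V2) and /o/ (V3): /fnsn/; trying suffixes from longest down, /sn/ is the first permitted one, so coda /fn/ | onset /sn/.
Between /o/ (V3) and /o/ (V4): /wpw/ splits as /wp/ + /w/ (/w/ is the longest suffix that is a licit onset).
Between /o/ (V4) and /i/ (V5): /wnst/; trying suffixes from longest down, /st/ is the first permitted one, so coda /wn/ | onset /st/.
Syllabification: wa.nwofn.snowp.wown.stiw.
Classifying each syllable: /wa/ (open), /nwofn/ (closed), /snowp/ (closed), /wown/ (closed), /stiw/ (closed).
Closed syllables: 4.

4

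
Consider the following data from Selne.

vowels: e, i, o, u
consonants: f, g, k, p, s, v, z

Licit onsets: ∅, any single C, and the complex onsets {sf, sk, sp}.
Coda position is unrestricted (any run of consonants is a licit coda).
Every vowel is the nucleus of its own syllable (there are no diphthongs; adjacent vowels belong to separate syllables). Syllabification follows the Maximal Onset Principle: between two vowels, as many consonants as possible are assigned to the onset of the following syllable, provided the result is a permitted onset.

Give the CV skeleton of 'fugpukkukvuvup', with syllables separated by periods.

CVC.CVC.CVC.CV.CVC

The vowels are u, u, u, u, u — 5 nuclei, so 5 syllables.
σ1/σ2 boundary: /gp/ splits as /g/ + /p/ (/p/ is the longest suffix that is a licit onset).
σ2/σ3 boundary: /kk/; trying suffixes from longest down, /k/ is the first permitted one, so coda /k/ | onset /k/.
σ3/σ4 boundary: cluster /kv/ — the longest permitted-onset suffix is /v/; onset = /v/, preceding coda = /k/.
σ4/σ5 boundary: /v/ is a single consonant, so it becomes the next onset.
Putting it together: fug.puk.kuk.vu.vup.
Mapping each syllable to C/V: /fug/ → CVC, /puk/ → CVC, /kuk/ → CVC, /vu/ → CV, /vup/ → CVC.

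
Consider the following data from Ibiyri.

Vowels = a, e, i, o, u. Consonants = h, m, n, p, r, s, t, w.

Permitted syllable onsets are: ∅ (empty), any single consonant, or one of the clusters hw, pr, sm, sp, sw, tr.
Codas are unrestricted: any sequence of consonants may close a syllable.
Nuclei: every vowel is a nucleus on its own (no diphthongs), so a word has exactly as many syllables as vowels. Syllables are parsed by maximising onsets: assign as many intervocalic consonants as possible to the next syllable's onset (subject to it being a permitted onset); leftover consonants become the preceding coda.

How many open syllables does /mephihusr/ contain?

Nuclei (vowels): e, i, u → 3 syllables.
Between /e/ (V1) and /i/ (V2): /ph/; trying suffixes from longest down, /h/ is the first permitted one, so coda /p/ | onset /h/.
Between /i/ (V2) and /u/ (V3): /h/ is a single consonant, so it becomes the next onset.
Syllabification: mep.hi.husr.
Classifying each syllable: /mep/ (closed), /hi/ (open), /husr/ (closed).
Open syllables: 1.

1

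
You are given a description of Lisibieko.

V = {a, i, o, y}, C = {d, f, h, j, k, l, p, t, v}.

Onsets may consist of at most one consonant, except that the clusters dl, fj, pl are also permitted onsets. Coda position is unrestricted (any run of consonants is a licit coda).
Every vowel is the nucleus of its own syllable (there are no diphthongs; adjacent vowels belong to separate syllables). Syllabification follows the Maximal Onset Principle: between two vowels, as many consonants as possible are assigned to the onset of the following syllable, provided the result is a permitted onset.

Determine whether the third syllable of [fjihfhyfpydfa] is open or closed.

Nuclei (vowels): i, y, y, a → 4 syllables.
σ1/σ2 boundary: /hfh/; trying suffixes from longest down, /h/ is the first permitted one, so coda /hf/ | onset /h/.
σ2/σ3 boundary: cluster /fp/ — the longest permitted-onset suffix is /p/; onset = /p/, preceding coda = /f/.
σ3/σ4 boundary: /df/ — longest licit onset from the right is /f/, leaving /d/ as coda.
Result: fjihf.hyf.pyd.fa.
Syllable 3 is /pyd/ with coda /d/, so it is closed.

closed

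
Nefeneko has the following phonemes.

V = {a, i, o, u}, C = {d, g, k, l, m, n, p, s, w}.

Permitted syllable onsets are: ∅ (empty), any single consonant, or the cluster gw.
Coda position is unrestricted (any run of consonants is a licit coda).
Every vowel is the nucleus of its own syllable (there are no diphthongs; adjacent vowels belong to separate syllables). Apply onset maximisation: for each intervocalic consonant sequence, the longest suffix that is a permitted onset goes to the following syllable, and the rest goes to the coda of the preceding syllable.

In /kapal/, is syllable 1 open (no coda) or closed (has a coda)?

open

The vowels are a, a — 2 nuclei, so 2 syllables.
Between /a/ (V1) and /a/ (V2): /p/ is a single consonant, so it becomes the next onset.
Syllabification: ka.pal.
Syllable 1 is /ka/; it ends in its nucleus with no coda, so it is open.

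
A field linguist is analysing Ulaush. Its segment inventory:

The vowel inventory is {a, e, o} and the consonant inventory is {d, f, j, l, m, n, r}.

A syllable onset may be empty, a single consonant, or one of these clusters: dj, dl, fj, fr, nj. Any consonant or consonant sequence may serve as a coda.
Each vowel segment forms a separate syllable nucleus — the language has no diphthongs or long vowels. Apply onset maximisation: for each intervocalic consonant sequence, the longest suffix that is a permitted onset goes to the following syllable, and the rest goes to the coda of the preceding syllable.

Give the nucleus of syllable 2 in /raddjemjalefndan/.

e

Vowels present: a, e, a, e, a; each is a nucleus, giving 5 syllables.
The second nucleus (vowel 2 from the left) is /e/.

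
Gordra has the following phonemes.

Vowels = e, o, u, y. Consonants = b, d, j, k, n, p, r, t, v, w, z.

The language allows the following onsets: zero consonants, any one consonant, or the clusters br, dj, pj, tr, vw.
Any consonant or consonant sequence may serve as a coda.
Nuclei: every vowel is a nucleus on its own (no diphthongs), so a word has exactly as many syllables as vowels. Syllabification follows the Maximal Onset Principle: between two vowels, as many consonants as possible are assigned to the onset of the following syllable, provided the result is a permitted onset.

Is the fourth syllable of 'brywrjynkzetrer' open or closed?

closed

Vowels present: y, y, e, e; each is a nucleus, giving 4 syllables.
Between /y/ (V1) and /y/ (V2): /wrj/ — longest licit onset from the right is /j/, leaving /wr/ as coda.
Between /y/ (V2) and /e/ (V3): cluster /nkz/ — the longest permitted-onset suffix is /z/; onset = /z/, preceding coda = /nk/.
Between /e/ (V3) and /e/ (V4): /tr/ is a licit onset in full, so it all attaches to the next syllable.
Putting it together: brywr.jynk.ze.trer.
Syllable 4 is /trer/ with coda /r/, so it is closed.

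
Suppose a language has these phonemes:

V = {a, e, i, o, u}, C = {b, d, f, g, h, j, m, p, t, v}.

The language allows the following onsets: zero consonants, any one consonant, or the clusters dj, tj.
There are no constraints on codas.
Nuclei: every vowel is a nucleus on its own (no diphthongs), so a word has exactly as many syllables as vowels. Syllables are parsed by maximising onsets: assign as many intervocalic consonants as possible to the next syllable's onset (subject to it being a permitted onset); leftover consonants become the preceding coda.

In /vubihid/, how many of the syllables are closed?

Vowels present: u, i, i; each is a nucleus, giving 3 syllables.
V1 /u/ – V2 /i/: /b/ → onset of the next syllable (single consonants are always licit onsets).
V2 /i/ – V3 /i/: /h/ → onset of the next syllable (single consonants are always licit onsets).
So the parse is vu.bi.hid.
Classifying each syllable: /vu/ (open), /bi/ (open), /hid/ (closed).
Closed syllables: 1.

1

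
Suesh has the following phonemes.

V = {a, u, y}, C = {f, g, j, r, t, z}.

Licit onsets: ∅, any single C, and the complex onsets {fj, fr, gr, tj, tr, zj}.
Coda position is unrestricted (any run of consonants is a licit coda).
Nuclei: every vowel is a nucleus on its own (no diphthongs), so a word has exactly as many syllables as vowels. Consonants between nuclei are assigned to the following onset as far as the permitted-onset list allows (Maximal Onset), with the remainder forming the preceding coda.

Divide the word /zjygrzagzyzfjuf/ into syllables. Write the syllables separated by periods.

Vowels present: y, a, y, u; each is a nucleus, giving 4 syllables.
σ1/σ2 boundary: /grz/ — longest licit onset from the right is /z/, leaving /gr/ as coda.
σ2/σ3 boundary: /gz/ — longest licit onset from the right is /z/, leaving /g/ as coda.
σ3/σ4 boundary: cluster /zfj/ — the longest permitted-onset suffix is /fj/; onset = /fj/, preceding coda = /z/.

zjygr.zag.zyz.fjuf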